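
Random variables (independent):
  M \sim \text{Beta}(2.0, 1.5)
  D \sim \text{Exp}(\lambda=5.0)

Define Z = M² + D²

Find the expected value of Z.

E[Z] = E[M²] + E[D²]
E[M²] = Var(M) + E[M]² = 0.054421769 + 0.32653061 = 0.38095238
E[D²] = Var(D) + E[D]² = 0.04 + 0.04 = 0.08
E[Z] = 0.38095238 + 0.08 = 0.46095238

0.46095238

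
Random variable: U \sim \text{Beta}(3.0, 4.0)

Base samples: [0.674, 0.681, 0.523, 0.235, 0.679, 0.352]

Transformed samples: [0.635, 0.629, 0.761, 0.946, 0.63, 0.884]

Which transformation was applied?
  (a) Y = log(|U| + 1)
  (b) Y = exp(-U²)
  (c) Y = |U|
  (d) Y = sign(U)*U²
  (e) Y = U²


Checking option (b) Y = exp(-U²):
  U = 0.674 -> Y = 0.635 ✓
  U = 0.681 -> Y = 0.629 ✓
  U = 0.523 -> Y = 0.761 ✓
All samples match this transformation.

(b) exp(-U²)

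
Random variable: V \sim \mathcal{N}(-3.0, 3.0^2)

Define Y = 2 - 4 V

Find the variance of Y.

For Y = aV + b: Var(Y) = a² * Var(V)
Var(V) = 3.0^2 = 9
Var(Y) = (-4)² * 9 = 16 * 9 = 144

144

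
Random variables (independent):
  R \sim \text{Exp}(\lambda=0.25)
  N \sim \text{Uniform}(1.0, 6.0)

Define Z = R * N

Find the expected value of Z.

For independent RVs: E[XY] = E[X]*E[Y]
E[R] = 4
E[N] = 3.5
E[Z] = 4 * 3.5 = 14

14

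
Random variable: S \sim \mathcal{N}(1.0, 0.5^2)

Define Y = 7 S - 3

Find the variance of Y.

For Y = aS + b: Var(Y) = a² * Var(S)
Var(S) = 0.5^2 = 0.25
Var(Y) = 7² * 0.25 = 49 * 0.25 = 12.25

12.25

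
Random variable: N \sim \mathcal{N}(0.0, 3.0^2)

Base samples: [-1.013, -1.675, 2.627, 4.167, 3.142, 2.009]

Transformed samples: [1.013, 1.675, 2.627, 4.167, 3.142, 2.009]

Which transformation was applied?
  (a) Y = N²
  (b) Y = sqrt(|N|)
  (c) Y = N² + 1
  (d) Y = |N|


Checking option (d) Y = |N|:
  N = -1.013 -> Y = 1.013 ✓
  N = -1.675 -> Y = 1.675 ✓
  N = 2.627 -> Y = 2.627 ✓
All samples match this transformation.

(d) |N|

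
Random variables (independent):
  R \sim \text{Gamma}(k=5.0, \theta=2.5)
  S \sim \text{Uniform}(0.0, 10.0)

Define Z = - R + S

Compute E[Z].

E[Z] = -1*E[R] + 1*E[S]
E[R] = 12.5
E[S] = 5
E[Z] = -1*12.5 + 1*5 = -7.5

-7.5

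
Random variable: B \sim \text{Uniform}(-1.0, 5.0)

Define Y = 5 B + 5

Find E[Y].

For Y = 5B + 5:
E[Y] = 5 * E[B] + 5
E[B] = (-1 + 5)/2 = 2
E[Y] = 5 * 2 + 5 = 15

15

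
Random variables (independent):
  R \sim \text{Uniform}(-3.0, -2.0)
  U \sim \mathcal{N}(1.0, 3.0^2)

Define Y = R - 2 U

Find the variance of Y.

For independent RVs: Var(aX + bY) = a²Var(X) + b²Var(Y)
Var(R) = 0.083333333
Var(U) = 9
Var(Y) = 1²*0.083333333 + (-2)²*9
= 1*0.083333333 + 4*9 = 36.083333

36.083333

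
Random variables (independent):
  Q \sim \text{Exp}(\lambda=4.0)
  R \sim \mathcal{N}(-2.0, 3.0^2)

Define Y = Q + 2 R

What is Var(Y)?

For independent RVs: Var(aX + bY) = a²Var(X) + b²Var(Y)
Var(Q) = 0.0625
Var(R) = 9
Var(Y) = 1²*0.0625 + 2²*9
= 1*0.0625 + 4*9 = 36.0625

36.0625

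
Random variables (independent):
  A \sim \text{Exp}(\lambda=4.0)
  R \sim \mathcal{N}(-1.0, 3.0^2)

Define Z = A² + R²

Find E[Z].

E[Z] = E[A²] + E[R²]
E[A²] = Var(A) + E[A]² = 0.0625 + 0.0625 = 0.125
E[R²] = Var(R) + E[R]² = 9 + 1 = 10
E[Z] = 0.125 + 10 = 10.125

10.125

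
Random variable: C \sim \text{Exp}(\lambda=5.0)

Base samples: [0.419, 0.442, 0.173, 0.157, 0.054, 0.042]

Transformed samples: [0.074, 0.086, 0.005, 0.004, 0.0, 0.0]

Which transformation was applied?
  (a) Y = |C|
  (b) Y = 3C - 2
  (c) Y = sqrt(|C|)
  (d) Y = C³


Checking option (d) Y = C³:
  C = 0.419 -> Y = 0.074 ✓
  C = 0.442 -> Y = 0.086 ✓
  C = 0.173 -> Y = 0.005 ✓
All samples match this transformation.

(d) C³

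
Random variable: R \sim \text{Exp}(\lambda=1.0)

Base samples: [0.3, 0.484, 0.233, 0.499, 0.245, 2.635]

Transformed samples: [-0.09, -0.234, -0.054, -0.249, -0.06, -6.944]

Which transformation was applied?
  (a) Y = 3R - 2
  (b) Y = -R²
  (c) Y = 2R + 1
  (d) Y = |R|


Checking option (b) Y = -R²:
  R = 0.3 -> Y = -0.09 ✓
  R = 0.484 -> Y = -0.234 ✓
  R = 0.233 -> Y = -0.054 ✓
All samples match this transformation.

(b) -R²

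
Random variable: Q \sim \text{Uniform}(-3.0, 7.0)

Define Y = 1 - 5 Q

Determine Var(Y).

For Y = aQ + b: Var(Y) = a² * Var(Q)
Var(Q) = (7 + 3)^2/12 = 8.3333333
Var(Y) = (-5)² * 8.3333333 = 25 * 8.3333333 = 208.33333

208.33333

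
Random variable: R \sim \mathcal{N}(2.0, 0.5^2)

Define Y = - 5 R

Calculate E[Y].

For Y = -5R:
E[Y] = -5 * E[R]
E[R] = 2.0 = 2
E[Y] = -5 * 2 = -10

-10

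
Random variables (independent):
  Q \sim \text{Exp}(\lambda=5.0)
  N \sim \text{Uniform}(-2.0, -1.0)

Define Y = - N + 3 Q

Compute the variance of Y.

For independent RVs: Var(aX + bY) = a²Var(X) + b²Var(Y)
Var(Q) = 0.04
Var(N) = 0.083333333
Var(Y) = 3²*0.04 + (-1)²*0.083333333
= 9*0.04 + 1*0.083333333 = 0.44333333

0.44333333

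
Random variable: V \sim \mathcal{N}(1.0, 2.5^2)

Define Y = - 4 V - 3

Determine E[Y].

For Y = -4V - 3:
E[Y] = -4 * E[V] - 3
E[V] = 1.0 = 1
E[Y] = -4 * 1 - 3 = -7

-7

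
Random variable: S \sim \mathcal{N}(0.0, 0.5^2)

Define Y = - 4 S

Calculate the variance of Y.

For Y = aS + b: Var(Y) = a² * Var(S)
Var(S) = 0.5^2 = 0.25
Var(Y) = (-4)² * 0.25 = 16 * 0.25 = 4

4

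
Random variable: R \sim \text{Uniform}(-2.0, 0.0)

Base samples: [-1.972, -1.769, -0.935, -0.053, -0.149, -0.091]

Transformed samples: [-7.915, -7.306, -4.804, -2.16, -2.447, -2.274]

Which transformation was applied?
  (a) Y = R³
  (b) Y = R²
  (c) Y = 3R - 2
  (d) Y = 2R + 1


Checking option (c) Y = 3R - 2:
  R = -1.972 -> Y = -7.915 ✓
  R = -1.769 -> Y = -7.306 ✓
  R = -0.935 -> Y = -4.804 ✓
All samples match this transformation.

(c) 3R - 2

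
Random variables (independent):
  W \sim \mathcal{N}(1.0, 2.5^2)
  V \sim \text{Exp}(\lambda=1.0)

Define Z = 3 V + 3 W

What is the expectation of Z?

E[Z] = 3*E[W] + 3*E[V]
E[W] = 1
E[V] = 1
E[Z] = 3*1 + 3*1 = 6

6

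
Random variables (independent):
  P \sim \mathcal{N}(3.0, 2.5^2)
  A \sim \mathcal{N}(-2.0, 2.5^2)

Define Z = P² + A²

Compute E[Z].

E[Z] = E[P²] + E[A²]
E[P²] = Var(P) + E[P]² = 6.25 + 9 = 15.25
E[A²] = Var(A) + E[A]² = 6.25 + 4 = 10.25
E[Z] = 15.25 + 10.25 = 25.5

25.5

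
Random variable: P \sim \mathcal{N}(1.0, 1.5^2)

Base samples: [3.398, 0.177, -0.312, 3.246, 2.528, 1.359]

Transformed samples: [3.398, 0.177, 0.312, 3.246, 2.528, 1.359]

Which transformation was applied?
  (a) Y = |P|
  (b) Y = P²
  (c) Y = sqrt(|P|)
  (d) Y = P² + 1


Checking option (a) Y = |P|:
  P = 3.398 -> Y = 3.398 ✓
  P = 0.177 -> Y = 0.177 ✓
  P = -0.312 -> Y = 0.312 ✓
All samples match this transformation.

(a) |P|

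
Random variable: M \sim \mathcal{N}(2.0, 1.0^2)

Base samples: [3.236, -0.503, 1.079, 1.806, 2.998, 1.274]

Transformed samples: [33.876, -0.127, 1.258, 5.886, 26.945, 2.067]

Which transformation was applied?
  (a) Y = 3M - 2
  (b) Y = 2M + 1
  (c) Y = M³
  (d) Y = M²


Checking option (c) Y = M³:
  M = 3.236 -> Y = 33.876 ✓
  M = -0.503 -> Y = -0.127 ✓
  M = 1.079 -> Y = 1.258 ✓
All samples match this transformation.

(c) M³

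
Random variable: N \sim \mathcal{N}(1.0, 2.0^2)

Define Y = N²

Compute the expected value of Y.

Using E[X²] = Var(X) + (E[X])²:
E[N] = 1
Var(N) = 2.0^2 = 4
E[N²] = 4 + 1² = 4 + 1 = 5

5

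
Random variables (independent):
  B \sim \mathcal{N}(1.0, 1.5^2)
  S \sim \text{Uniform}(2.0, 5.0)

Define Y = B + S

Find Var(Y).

For independent RVs: Var(aX + bY) = a²Var(X) + b²Var(Y)
Var(B) = 2.25
Var(S) = 0.75
Var(Y) = 1²*2.25 + 1²*0.75
= 1*2.25 + 1*0.75 = 3

3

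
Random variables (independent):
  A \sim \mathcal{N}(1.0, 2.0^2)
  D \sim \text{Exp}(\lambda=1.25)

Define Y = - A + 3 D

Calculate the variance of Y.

For independent RVs: Var(aX + bY) = a²Var(X) + b²Var(Y)
Var(A) = 4
Var(D) = 0.64
Var(Y) = (-1)²*4 + 3²*0.64
= 1*4 + 9*0.64 = 9.76

9.76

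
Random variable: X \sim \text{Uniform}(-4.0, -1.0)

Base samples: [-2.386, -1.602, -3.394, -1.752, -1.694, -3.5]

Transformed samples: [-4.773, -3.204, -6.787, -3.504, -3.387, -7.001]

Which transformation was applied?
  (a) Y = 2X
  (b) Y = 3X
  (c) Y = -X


Checking option (a) Y = 2X:
  X = -2.386 -> Y = -4.773 ✓
  X = -1.602 -> Y = -3.204 ✓
  X = -3.394 -> Y = -6.787 ✓
All samples match this transformation.

(a) 2X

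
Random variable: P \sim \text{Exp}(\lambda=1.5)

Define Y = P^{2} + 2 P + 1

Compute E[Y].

E[Y] = 1*E[P²] + 2*E[P] + 1
E[P] = 0.66666667
E[P²] = Var(P) + (E[P])² = 0.44444444 + 0.44444444 = 0.88888889
E[Y] = 1*0.88888889 + 2*0.66666667 + 1 = 3.2222222

3.2222222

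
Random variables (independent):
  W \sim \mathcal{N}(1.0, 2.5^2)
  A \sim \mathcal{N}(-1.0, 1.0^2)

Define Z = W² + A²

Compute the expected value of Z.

E[Z] = E[W²] + E[A²]
E[W²] = Var(W) + E[W]² = 6.25 + 1 = 7.25
E[A²] = Var(A) + E[A]² = 1 + 1 = 2
E[Z] = 7.25 + 2 = 9.25

9.25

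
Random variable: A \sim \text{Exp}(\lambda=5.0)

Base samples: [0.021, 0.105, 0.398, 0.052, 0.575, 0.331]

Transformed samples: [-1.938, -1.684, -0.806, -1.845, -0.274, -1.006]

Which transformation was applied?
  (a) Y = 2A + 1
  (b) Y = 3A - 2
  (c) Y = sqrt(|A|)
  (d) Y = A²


Checking option (b) Y = 3A - 2:
  A = 0.021 -> Y = -1.938 ✓
  A = 0.105 -> Y = -1.684 ✓
  A = 0.398 -> Y = -0.806 ✓
All samples match this transformation.

(b) 3A - 2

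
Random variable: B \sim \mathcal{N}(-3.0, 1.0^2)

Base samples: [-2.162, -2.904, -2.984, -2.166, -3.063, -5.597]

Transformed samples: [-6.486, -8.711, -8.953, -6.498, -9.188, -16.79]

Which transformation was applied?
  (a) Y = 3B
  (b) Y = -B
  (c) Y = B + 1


Checking option (a) Y = 3B:
  B = -2.162 -> Y = -6.486 ✓
  B = -2.904 -> Y = -8.711 ✓
  B = -2.984 -> Y = -8.953 ✓
All samples match this transformation.

(a) 3B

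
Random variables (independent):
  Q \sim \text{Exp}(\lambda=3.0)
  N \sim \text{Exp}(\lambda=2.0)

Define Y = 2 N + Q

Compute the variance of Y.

For independent RVs: Var(aX + bY) = a²Var(X) + b²Var(Y)
Var(Q) = 0.11111111
Var(N) = 0.25
Var(Y) = 1²*0.11111111 + 2²*0.25
= 1*0.11111111 + 4*0.25 = 1.1111111

1.1111111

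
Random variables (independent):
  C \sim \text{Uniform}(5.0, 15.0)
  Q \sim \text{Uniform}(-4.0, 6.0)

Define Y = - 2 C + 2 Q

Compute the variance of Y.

For independent RVs: Var(aX + bY) = a²Var(X) + b²Var(Y)
Var(C) = 8.3333333
Var(Q) = 8.3333333
Var(Y) = (-2)²*8.3333333 + 2²*8.3333333
= 4*8.3333333 + 4*8.3333333 = 66.666667

66.666667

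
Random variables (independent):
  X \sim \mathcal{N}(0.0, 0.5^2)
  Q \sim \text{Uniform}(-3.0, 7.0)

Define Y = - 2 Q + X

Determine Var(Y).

For independent RVs: Var(aX + bY) = a²Var(X) + b²Var(Y)
Var(X) = 0.25
Var(Q) = 8.3333333
Var(Y) = 1²*0.25 + (-2)²*8.3333333
= 1*0.25 + 4*8.3333333 = 33.583333

33.583333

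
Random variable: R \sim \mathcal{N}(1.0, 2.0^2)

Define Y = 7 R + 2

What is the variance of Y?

For Y = aR + b: Var(Y) = a² * Var(R)
Var(R) = 2.0^2 = 4
Var(Y) = 7² * 4 = 49 * 4 = 196

196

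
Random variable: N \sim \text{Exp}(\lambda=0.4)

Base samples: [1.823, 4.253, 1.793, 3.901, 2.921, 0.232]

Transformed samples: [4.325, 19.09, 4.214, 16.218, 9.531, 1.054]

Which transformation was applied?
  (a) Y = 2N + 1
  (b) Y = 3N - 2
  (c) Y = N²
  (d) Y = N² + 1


Checking option (d) Y = N² + 1:
  N = 1.823 -> Y = 4.325 ✓
  N = 4.253 -> Y = 19.09 ✓
  N = 1.793 -> Y = 4.214 ✓
All samples match this transformation.

(d) N² + 1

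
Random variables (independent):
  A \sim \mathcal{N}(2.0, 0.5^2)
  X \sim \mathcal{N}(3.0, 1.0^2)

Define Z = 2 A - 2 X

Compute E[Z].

E[Z] = 2*E[A] - 2*E[X]
E[A] = 2
E[X] = 3
E[Z] = 2*2 - 2*3 = -2

-2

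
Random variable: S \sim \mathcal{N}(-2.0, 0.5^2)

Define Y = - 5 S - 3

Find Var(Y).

For Y = aS + b: Var(Y) = a² * Var(S)
Var(S) = 0.5^2 = 0.25
Var(Y) = (-5)² * 0.25 = 25 * 0.25 = 6.25

6.25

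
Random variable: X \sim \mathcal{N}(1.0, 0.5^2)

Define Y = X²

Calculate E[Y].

Using E[X²] = Var(X) + (E[X])²:
E[X] = 1
Var(X) = 0.5^2 = 0.25
E[X²] = 0.25 + 1² = 0.25 + 1 = 1.25

1.25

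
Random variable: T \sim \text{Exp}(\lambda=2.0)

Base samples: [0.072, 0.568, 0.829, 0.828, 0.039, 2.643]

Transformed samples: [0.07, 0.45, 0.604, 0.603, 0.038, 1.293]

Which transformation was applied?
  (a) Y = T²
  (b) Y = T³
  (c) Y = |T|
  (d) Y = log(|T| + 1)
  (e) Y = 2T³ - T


Checking option (d) Y = log(|T| + 1):
  T = 0.072 -> Y = 0.07 ✓
  T = 0.568 -> Y = 0.45 ✓
  T = 0.829 -> Y = 0.604 ✓
All samples match this transformation.

(d) log(|T| + 1)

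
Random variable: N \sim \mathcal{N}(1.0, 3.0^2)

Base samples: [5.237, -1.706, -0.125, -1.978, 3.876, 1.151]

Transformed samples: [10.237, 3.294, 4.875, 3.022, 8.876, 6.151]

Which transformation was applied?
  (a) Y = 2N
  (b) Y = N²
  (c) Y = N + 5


Checking option (c) Y = N + 5:
  N = 5.237 -> Y = 10.237 ✓
  N = -1.706 -> Y = 3.294 ✓
  N = -0.125 -> Y = 4.875 ✓
All samples match this transformation.

(c) N + 5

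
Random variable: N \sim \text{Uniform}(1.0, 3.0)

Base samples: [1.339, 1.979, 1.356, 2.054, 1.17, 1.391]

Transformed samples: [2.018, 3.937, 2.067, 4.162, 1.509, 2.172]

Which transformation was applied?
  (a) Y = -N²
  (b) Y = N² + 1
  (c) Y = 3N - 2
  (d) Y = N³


Checking option (c) Y = 3N - 2:
  N = 1.339 -> Y = 2.018 ✓
  N = 1.979 -> Y = 3.937 ✓
  N = 1.356 -> Y = 2.067 ✓
All samples match this transformation.

(c) 3N - 2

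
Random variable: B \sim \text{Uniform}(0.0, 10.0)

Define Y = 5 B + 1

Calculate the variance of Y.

For Y = aB + b: Var(Y) = a² * Var(B)
Var(B) = (10 - 0)^2/12 = 8.3333333
Var(Y) = 5² * 8.3333333 = 25 * 8.3333333 = 208.33333

208.33333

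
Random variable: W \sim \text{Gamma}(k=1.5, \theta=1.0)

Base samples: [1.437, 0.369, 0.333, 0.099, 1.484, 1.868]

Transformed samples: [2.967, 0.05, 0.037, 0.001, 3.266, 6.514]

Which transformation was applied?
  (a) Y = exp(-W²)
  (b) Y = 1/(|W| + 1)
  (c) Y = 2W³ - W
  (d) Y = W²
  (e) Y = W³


Checking option (e) Y = W³:
  W = 1.437 -> Y = 2.967 ✓
  W = 0.369 -> Y = 0.05 ✓
  W = 0.333 -> Y = 0.037 ✓
All samples match this transformation.

(e) W³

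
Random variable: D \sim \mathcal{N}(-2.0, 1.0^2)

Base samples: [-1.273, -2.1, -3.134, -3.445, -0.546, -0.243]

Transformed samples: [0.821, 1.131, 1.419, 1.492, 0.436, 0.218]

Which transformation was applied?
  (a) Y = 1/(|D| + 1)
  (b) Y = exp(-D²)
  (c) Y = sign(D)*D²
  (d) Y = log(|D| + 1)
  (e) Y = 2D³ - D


Checking option (d) Y = log(|D| + 1):
  D = -1.273 -> Y = 0.821 ✓
  D = -2.1 -> Y = 1.131 ✓
  D = -3.134 -> Y = 1.419 ✓
All samples match this transformation.

(d) log(|D| + 1)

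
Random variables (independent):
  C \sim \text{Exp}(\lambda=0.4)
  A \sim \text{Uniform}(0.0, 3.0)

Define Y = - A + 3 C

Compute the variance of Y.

For independent RVs: Var(aX + bY) = a²Var(X) + b²Var(Y)
Var(C) = 6.25
Var(A) = 0.75
Var(Y) = 3²*6.25 + (-1)²*0.75
= 9*6.25 + 1*0.75 = 57

57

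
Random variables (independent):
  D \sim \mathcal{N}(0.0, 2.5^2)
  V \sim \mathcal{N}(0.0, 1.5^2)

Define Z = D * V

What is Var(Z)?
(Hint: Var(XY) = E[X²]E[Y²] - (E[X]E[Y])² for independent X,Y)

Var(XY) = E[X²]E[Y²] - (E[X]E[Y])²
E[D] = 0, Var(D) = 6.25
E[V] = 0, Var(V) = 2.25
E[D²] = 6.25 + 0² = 6.25
E[V²] = 2.25 + 0² = 2.25
Var(Z) = 6.25*2.25 - (0*0)²
= 14.0625 - 0 = 14.0625

14.0625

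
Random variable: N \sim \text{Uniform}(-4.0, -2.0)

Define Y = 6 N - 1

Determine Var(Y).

For Y = aN + b: Var(Y) = a² * Var(N)
Var(N) = (-2 + 4)^2/12 = 0.33333333
Var(Y) = 6² * 0.33333333 = 36 * 0.33333333 = 12

12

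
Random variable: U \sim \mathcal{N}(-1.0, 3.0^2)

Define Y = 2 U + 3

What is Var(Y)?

For Y = aU + b: Var(Y) = a² * Var(U)
Var(U) = 3.0^2 = 9
Var(Y) = 2² * 9 = 4 * 9 = 36

36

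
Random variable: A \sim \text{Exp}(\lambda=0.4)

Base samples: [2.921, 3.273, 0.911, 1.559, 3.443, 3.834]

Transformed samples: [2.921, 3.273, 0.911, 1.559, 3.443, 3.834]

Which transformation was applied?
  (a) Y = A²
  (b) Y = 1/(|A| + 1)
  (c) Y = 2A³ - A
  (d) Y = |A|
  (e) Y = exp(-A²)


Checking option (d) Y = |A|:
  A = 2.921 -> Y = 2.921 ✓
  A = 3.273 -> Y = 3.273 ✓
  A = 0.911 -> Y = 0.911 ✓
All samples match this transformation.

(d) |A|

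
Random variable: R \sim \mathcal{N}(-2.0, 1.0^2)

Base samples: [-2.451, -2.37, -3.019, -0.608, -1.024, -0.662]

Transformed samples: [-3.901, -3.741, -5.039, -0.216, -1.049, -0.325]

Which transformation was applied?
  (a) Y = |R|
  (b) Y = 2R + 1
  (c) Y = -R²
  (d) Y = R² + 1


Checking option (b) Y = 2R + 1:
  R = -2.451 -> Y = -3.901 ✓
  R = -2.37 -> Y = -3.741 ✓
  R = -3.019 -> Y = -5.039 ✓
All samples match this transformation.

(b) 2R + 1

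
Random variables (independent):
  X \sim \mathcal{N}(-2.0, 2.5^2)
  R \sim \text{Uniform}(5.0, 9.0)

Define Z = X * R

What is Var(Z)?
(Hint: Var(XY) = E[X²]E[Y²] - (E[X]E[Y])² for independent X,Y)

Var(XY) = E[X²]E[Y²] - (E[X]E[Y])²
E[X] = -2, Var(X) = 6.25
E[R] = 7, Var(R) = 1.3333333
E[X²] = 6.25 + (-2)² = 10.25
E[R²] = 1.3333333 + 7² = 50.333333
Var(Z) = 10.25*50.333333 - (-2*7)²
= 515.91667 - 196 = 319.91667

319.91667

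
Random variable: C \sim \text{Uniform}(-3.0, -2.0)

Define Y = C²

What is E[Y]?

E[C²] = Var(C) + (E[C])² = 0.083333333 + 6.25 = 6.3333333

6.3333333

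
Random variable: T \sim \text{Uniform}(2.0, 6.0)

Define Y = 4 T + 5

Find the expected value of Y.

For Y = 4T + 5:
E[Y] = 4 * E[T] + 5
E[T] = (2 + 6)/2 = 4
E[Y] = 4 * 4 + 5 = 21

21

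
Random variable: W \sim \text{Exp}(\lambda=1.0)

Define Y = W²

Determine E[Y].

E[W²] = Var(W) + (E[W])² = 1 + 1 = 2

2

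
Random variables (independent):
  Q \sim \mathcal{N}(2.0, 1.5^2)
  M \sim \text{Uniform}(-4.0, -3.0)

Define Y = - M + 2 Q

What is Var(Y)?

For independent RVs: Var(aX + bY) = a²Var(X) + b²Var(Y)
Var(Q) = 2.25
Var(M) = 0.083333333
Var(Y) = 2²*2.25 + (-1)²*0.083333333
= 4*2.25 + 1*0.083333333 = 9.0833333

9.0833333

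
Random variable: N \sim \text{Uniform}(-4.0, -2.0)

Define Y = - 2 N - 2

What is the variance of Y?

For Y = aN + b: Var(Y) = a² * Var(N)
Var(N) = (-2 + 4)^2/12 = 0.33333333
Var(Y) = (-2)² * 0.33333333 = 4 * 0.33333333 = 1.3333333

1.3333333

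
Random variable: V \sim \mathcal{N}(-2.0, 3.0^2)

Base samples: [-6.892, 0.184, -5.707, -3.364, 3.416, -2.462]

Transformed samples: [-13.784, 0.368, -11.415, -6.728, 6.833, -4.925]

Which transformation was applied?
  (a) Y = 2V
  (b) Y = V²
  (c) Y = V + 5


Checking option (a) Y = 2V:
  V = -6.892 -> Y = -13.784 ✓
  V = 0.184 -> Y = 0.368 ✓
  V = -5.707 -> Y = -11.415 ✓
All samples match this transformation.

(a) 2V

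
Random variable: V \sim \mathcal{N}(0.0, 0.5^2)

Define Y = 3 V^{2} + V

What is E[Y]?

E[Y] = 3*E[V²] + 1*E[V]
E[V] = 0
E[V²] = Var(V) + (E[V])² = 0.25 + 0 = 0.25
E[Y] = 3*0.25 + 1*0 = 0.75

0.75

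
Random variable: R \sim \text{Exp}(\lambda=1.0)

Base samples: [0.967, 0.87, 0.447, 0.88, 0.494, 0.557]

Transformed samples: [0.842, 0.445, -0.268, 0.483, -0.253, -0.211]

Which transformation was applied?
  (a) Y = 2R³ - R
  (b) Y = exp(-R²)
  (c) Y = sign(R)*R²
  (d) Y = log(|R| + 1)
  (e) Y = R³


Checking option (a) Y = 2R³ - R:
  R = 0.967 -> Y = 0.842 ✓
  R = 0.87 -> Y = 0.445 ✓
  R = 0.447 -> Y = -0.268 ✓
All samples match this transformation.

(a) 2R³ - R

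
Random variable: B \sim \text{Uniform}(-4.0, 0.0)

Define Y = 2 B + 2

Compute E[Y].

For Y = 2B + 2:
E[Y] = 2 * E[B] + 2
E[B] = (-4 + 0)/2 = -2
E[Y] = 2 * (-2) + 2 = -2

-2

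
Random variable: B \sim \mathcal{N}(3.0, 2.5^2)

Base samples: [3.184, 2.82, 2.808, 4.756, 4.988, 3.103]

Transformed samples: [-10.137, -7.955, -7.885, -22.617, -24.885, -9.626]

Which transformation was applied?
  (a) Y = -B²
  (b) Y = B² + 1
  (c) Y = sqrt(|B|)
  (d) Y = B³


Checking option (a) Y = -B²:
  B = 3.184 -> Y = -10.137 ✓
  B = 2.82 -> Y = -7.955 ✓
  B = 2.808 -> Y = -7.885 ✓
All samples match this transformation.

(a) -B²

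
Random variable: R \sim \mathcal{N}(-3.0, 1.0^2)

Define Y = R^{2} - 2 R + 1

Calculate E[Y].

E[Y] = 1*E[R²] - 2*E[R] + 1
E[R] = -3
E[R²] = Var(R) + (E[R])² = 1 + 9 = 10
E[Y] = 1*10 - 2*(-3) + 1 = 17

17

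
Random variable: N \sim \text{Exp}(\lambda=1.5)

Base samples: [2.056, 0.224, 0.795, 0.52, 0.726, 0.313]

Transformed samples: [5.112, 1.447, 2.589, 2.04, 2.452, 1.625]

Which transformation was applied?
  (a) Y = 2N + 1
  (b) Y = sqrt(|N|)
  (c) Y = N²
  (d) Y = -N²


Checking option (a) Y = 2N + 1:
  N = 2.056 -> Y = 5.112 ✓
  N = 0.224 -> Y = 1.447 ✓
  N = 0.795 -> Y = 2.589 ✓
All samples match this transformation.

(a) 2N + 1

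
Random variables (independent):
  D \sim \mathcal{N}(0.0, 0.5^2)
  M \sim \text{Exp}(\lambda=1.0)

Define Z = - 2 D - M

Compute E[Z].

E[Z] = -2*E[D] - 1*E[M]
E[D] = 0
E[M] = 1
E[Z] = -2*0 - 1*1 = -1

-1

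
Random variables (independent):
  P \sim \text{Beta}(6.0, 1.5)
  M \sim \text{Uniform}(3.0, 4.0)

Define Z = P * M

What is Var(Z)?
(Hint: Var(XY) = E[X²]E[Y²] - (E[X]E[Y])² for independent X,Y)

Var(XY) = E[X²]E[Y²] - (E[X]E[Y])²
E[P] = 0.8, Var(P) = 0.018823529
E[M] = 3.5, Var(M) = 0.083333333
E[P²] = 0.018823529 + 0.8² = 0.65882353
E[M²] = 0.083333333 + 3.5² = 12.333333
Var(Z) = 0.65882353*12.333333 - (0.8*3.5)²
= 8.1254902 - 7.84 = 0.2854902

0.2854902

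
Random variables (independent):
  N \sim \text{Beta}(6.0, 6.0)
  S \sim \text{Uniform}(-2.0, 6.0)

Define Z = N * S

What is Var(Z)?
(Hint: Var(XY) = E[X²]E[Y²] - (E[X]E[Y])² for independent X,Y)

Var(XY) = E[X²]E[Y²] - (E[X]E[Y])²
E[N] = 0.5, Var(N) = 0.019230769
E[S] = 2, Var(S) = 5.3333333
E[N²] = 0.019230769 + 0.5² = 0.26923077
E[S²] = 5.3333333 + 2² = 9.3333333
Var(Z) = 0.26923077*9.3333333 - (0.5*2)²
= 2.5128205 - 1 = 1.5128205

1.5128205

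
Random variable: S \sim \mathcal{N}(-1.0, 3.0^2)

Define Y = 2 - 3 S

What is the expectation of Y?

For Y = -3S + 2:
E[Y] = -3 * E[S] + 2
E[S] = -1.0 = -1
E[Y] = -3 * (-1) + 2 = 5

5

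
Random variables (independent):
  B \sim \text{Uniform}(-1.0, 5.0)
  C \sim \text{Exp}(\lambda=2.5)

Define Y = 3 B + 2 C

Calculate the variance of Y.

For independent RVs: Var(aX + bY) = a²Var(X) + b²Var(Y)
Var(B) = 3
Var(C) = 0.16
Var(Y) = 3²*3 + 2²*0.16
= 9*3 + 4*0.16 = 27.64

27.64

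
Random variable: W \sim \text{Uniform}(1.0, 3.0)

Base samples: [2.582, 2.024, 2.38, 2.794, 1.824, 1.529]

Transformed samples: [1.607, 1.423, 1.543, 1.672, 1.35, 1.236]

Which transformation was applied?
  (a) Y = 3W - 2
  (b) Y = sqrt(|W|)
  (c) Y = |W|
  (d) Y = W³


Checking option (b) Y = sqrt(|W|):
  W = 2.582 -> Y = 1.607 ✓
  W = 2.024 -> Y = 1.423 ✓
  W = 2.38 -> Y = 1.543 ✓
All samples match this transformation.

(b) sqrt(|W|)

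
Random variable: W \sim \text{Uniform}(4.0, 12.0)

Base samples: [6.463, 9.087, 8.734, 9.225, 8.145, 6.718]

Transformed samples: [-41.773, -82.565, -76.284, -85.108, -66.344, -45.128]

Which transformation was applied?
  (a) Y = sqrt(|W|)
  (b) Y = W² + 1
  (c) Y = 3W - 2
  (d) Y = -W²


Checking option (d) Y = -W²:
  W = 6.463 -> Y = -41.773 ✓
  W = 9.087 -> Y = -82.565 ✓
  W = 8.734 -> Y = -76.284 ✓
All samples match this transformation.

(d) -W²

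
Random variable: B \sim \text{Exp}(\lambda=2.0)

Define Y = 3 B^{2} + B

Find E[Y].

E[Y] = 3*E[B²] + 1*E[B]
E[B] = 0.5
E[B²] = Var(B) + (E[B])² = 0.25 + 0.25 = 0.5
E[Y] = 3*0.5 + 1*0.5 = 2

2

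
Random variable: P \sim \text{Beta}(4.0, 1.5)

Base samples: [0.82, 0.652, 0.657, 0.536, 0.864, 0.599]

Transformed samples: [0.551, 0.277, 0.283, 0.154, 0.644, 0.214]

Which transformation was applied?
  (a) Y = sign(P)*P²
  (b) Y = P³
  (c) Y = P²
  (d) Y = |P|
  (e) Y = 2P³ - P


Checking option (b) Y = P³:
  P = 0.82 -> Y = 0.551 ✓
  P = 0.652 -> Y = 0.277 ✓
  P = 0.657 -> Y = 0.283 ✓
All samples match this transformation.

(b) P³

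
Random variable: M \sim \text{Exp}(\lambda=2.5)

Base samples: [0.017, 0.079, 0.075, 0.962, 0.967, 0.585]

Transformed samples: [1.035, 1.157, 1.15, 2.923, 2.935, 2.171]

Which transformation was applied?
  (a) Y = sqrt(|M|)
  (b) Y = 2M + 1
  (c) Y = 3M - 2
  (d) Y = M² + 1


Checking option (b) Y = 2M + 1:
  M = 0.017 -> Y = 1.035 ✓
  M = 0.079 -> Y = 1.157 ✓
  M = 0.075 -> Y = 1.15 ✓
All samples match this transformation.

(b) 2M + 1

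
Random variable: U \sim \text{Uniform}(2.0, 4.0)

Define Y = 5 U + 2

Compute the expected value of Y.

For Y = 5U + 2:
E[Y] = 5 * E[U] + 2
E[U] = (2 + 4)/2 = 3
E[Y] = 5 * 3 + 2 = 17

17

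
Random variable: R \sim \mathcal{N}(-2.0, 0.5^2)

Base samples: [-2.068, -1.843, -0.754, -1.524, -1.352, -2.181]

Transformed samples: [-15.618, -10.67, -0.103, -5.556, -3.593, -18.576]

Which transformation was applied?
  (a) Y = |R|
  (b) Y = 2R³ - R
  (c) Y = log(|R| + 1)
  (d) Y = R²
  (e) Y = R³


Checking option (b) Y = 2R³ - R:
  R = -2.068 -> Y = -15.618 ✓
  R = -1.843 -> Y = -10.67 ✓
  R = -0.754 -> Y = -0.103 ✓
All samples match this transformation.

(b) 2R³ - R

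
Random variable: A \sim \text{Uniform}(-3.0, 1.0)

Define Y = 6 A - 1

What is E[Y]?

For Y = 6A - 1:
E[Y] = 6 * E[A] - 1
E[A] = (-3 + 1)/2 = -1
E[Y] = 6 * (-1) - 1 = -7

-7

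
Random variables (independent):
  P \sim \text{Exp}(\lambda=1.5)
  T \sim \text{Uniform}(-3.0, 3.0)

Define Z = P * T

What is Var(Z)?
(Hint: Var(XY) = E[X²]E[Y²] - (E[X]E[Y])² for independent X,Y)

Var(XY) = E[X²]E[Y²] - (E[X]E[Y])²
E[P] = 0.66666667, Var(P) = 0.44444444
E[T] = 0, Var(T) = 3
E[P²] = 0.44444444 + 0.66666667² = 0.88888889
E[T²] = 3 + 0² = 3
Var(Z) = 0.88888889*3 - (0.66666667*0)²
= 2.6666667 - 0 = 2.6666667

2.6666667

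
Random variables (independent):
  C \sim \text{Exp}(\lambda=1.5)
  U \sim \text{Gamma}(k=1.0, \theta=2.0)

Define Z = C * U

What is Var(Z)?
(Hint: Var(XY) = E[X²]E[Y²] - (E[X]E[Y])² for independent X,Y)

Var(XY) = E[X²]E[Y²] - (E[X]E[Y])²
E[C] = 0.66666667, Var(C) = 0.44444444
E[U] = 2, Var(U) = 4
E[C²] = 0.44444444 + 0.66666667² = 0.88888889
E[U²] = 4 + 2² = 8
Var(Z) = 0.88888889*8 - (0.66666667*2)²
= 7.1111111 - 1.7777778 = 5.3333333

5.3333333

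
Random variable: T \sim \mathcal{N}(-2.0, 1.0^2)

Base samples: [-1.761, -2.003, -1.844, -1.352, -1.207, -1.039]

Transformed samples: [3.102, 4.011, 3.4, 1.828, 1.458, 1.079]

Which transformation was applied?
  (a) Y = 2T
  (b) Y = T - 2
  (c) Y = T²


Checking option (c) Y = T²:
  T = -1.761 -> Y = 3.102 ✓
  T = -2.003 -> Y = 4.011 ✓
  T = -1.844 -> Y = 3.4 ✓
All samples match this transformation.

(c) T²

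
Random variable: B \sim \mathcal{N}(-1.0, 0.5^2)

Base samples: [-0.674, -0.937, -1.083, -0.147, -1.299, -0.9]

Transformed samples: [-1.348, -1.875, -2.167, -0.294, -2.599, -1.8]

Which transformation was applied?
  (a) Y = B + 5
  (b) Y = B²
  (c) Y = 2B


Checking option (c) Y = 2B:
  B = -0.674 -> Y = -1.348 ✓
  B = -0.937 -> Y = -1.875 ✓
  B = -1.083 -> Y = -2.167 ✓
All samples match this transformation.

(c) 2B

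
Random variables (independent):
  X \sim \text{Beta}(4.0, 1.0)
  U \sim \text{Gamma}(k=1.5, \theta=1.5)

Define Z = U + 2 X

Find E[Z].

E[Z] = 2*E[X] + 1*E[U]
E[X] = 0.8
E[U] = 2.25
E[Z] = 2*0.8 + 1*2.25 = 3.85

3.85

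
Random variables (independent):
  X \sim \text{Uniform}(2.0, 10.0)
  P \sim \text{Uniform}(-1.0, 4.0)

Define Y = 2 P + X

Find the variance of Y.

For independent RVs: Var(aX + bY) = a²Var(X) + b²Var(Y)
Var(X) = 5.3333333
Var(P) = 2.0833333
Var(Y) = 1²*5.3333333 + 2²*2.0833333
= 1*5.3333333 + 4*2.0833333 = 13.666667

13.666667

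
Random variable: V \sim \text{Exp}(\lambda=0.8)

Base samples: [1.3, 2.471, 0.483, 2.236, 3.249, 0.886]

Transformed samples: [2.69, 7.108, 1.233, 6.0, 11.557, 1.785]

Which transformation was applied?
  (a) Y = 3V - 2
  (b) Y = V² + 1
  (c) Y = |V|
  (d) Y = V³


Checking option (b) Y = V² + 1:
  V = 1.3 -> Y = 2.69 ✓
  V = 2.471 -> Y = 7.108 ✓
  V = 0.483 -> Y = 1.233 ✓
All samples match this transformation.

(b) V² + 1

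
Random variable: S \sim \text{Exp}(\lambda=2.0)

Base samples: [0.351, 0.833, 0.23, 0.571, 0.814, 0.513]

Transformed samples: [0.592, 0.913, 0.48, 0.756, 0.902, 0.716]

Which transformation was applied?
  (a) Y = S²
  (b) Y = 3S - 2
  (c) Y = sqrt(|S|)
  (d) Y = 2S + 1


Checking option (c) Y = sqrt(|S|):
  S = 0.351 -> Y = 0.592 ✓
  S = 0.833 -> Y = 0.913 ✓
  S = 0.23 -> Y = 0.48 ✓
All samples match this transformation.

(c) sqrt(|S|)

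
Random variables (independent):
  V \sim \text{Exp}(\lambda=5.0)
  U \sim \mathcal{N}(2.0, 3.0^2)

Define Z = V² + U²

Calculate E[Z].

E[Z] = E[V²] + E[U²]
E[V²] = Var(V) + E[V]² = 0.04 + 0.04 = 0.08
E[U²] = Var(U) + E[U]² = 9 + 4 = 13
E[Z] = 0.08 + 13 = 13.08

13.08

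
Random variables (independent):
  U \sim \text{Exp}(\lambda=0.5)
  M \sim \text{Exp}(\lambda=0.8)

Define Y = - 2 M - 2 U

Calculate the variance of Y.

For independent RVs: Var(aX + bY) = a²Var(X) + b²Var(Y)
Var(U) = 4
Var(M) = 1.5625
Var(Y) = (-2)²*4 + (-2)²*1.5625
= 4*4 + 4*1.5625 = 22.25

22.25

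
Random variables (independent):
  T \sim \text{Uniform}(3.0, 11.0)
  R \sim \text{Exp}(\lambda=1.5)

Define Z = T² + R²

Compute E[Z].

E[Z] = E[T²] + E[R²]
E[T²] = Var(T) + E[T]² = 5.3333333 + 49 = 54.333333
E[R²] = Var(R) + E[R]² = 0.44444444 + 0.44444444 = 0.88888889
E[Z] = 54.333333 + 0.88888889 = 55.222222

55.222222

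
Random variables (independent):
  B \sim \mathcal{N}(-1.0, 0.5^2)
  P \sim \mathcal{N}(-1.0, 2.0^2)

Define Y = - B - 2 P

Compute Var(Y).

For independent RVs: Var(aX + bY) = a²Var(X) + b²Var(Y)
Var(B) = 0.25
Var(P) = 4
Var(Y) = (-1)²*0.25 + (-2)²*4
= 1*0.25 + 4*4 = 16.25

16.25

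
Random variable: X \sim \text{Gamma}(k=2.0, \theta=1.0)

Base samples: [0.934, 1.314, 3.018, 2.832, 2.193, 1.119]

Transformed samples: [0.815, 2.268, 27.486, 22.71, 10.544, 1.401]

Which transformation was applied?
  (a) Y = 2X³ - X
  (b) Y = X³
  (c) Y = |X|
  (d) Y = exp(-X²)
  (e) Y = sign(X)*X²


Checking option (b) Y = X³:
  X = 0.934 -> Y = 0.815 ✓
  X = 1.314 -> Y = 2.268 ✓
  X = 3.018 -> Y = 27.486 ✓
All samples match this transformation.

(b) X³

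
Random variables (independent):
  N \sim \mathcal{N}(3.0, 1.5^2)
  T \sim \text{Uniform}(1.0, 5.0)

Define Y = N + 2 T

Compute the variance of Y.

For independent RVs: Var(aX + bY) = a²Var(X) + b²Var(Y)
Var(N) = 2.25
Var(T) = 1.3333333
Var(Y) = 1²*2.25 + 2²*1.3333333
= 1*2.25 + 4*1.3333333 = 7.5833333

7.5833333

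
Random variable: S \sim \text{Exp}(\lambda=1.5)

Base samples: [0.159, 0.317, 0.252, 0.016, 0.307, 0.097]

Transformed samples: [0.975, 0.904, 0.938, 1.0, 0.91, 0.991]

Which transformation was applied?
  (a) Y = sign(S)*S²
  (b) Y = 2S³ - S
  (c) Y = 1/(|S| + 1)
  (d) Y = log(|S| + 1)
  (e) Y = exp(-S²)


Checking option (e) Y = exp(-S²):
  S = 0.159 -> Y = 0.975 ✓
  S = 0.317 -> Y = 0.904 ✓
  S = 0.252 -> Y = 0.938 ✓
All samples match this transformation.

(e) exp(-S²)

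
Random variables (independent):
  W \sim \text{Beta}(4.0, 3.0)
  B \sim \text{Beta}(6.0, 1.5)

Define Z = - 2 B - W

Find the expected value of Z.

E[Z] = -1*E[W] - 2*E[B]
E[W] = 0.57142857
E[B] = 0.8
E[Z] = -1*0.57142857 - 2*0.8 = -2.1714286

-2.1714286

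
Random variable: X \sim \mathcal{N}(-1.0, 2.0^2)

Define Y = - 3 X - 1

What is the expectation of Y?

For Y = -3X - 1:
E[Y] = -3 * E[X] - 1
E[X] = -1.0 = -1
E[Y] = -3 * (-1) - 1 = 2

2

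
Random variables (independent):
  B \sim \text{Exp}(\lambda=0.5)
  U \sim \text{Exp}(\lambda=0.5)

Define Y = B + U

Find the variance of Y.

For independent RVs: Var(aX + bY) = a²Var(X) + b²Var(Y)
Var(B) = 4
Var(U) = 4
Var(Y) = 1²*4 + 1²*4
= 1*4 + 1*4 = 8

8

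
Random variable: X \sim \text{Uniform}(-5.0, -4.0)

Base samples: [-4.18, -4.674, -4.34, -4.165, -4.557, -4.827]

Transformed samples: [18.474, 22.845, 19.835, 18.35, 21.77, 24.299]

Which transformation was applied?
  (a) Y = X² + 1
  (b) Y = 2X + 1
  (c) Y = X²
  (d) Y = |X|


Checking option (a) Y = X² + 1:
  X = -4.18 -> Y = 18.474 ✓
  X = -4.674 -> Y = 22.845 ✓
  X = -4.34 -> Y = 19.835 ✓
All samples match this transformation.

(a) X² + 1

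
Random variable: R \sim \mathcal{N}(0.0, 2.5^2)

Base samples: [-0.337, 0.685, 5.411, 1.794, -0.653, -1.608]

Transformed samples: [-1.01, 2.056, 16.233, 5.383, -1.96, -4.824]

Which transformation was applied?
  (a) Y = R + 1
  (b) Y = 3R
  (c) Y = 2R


Checking option (b) Y = 3R:
  R = -0.337 -> Y = -1.01 ✓
  R = 0.685 -> Y = 2.056 ✓
  R = 5.411 -> Y = 16.233 ✓
All samples match this transformation.

(b) 3R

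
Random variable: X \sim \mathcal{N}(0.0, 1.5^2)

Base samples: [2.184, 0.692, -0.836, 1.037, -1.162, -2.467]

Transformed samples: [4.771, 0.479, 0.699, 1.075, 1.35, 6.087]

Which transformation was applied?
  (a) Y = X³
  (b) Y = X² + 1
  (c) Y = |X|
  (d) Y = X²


Checking option (d) Y = X²:
  X = 2.184 -> Y = 4.771 ✓
  X = 0.692 -> Y = 0.479 ✓
  X = -0.836 -> Y = 0.699 ✓
All samples match this transformation.

(d) X²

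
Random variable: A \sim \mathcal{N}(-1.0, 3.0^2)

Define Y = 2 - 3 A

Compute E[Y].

For Y = -3A + 2:
E[Y] = -3 * E[A] + 2
E[A] = -1.0 = -1
E[Y] = -3 * (-1) + 2 = 5

5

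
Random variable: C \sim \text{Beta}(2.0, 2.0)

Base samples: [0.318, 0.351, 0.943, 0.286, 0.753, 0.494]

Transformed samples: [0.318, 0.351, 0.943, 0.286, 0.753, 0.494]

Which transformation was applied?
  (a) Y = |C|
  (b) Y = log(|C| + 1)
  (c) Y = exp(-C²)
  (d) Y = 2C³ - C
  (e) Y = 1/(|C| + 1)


Checking option (a) Y = |C|:
  C = 0.318 -> Y = 0.318 ✓
  C = 0.351 -> Y = 0.351 ✓
  C = 0.943 -> Y = 0.943 ✓
All samples match this transformation.

(a) |C|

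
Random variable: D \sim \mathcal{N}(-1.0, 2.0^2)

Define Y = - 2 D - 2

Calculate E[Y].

For Y = -2D - 2:
E[Y] = -2 * E[D] - 2
E[D] = -1.0 = -1
E[Y] = -2 * (-1) - 2 = 0

0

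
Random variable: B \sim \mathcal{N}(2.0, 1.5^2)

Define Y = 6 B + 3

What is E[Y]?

For Y = 6B + 3:
E[Y] = 6 * E[B] + 3
E[B] = 2.0 = 2
E[Y] = 6 * 2 + 3 = 15

15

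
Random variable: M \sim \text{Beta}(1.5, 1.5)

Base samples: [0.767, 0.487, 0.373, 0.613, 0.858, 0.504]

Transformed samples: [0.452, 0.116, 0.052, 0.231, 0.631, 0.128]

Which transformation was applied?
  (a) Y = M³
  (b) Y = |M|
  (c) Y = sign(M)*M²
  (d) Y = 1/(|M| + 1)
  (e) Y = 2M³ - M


Checking option (a) Y = M³:
  M = 0.767 -> Y = 0.452 ✓
  M = 0.487 -> Y = 0.116 ✓
  M = 0.373 -> Y = 0.052 ✓
All samples match this transformation.

(a) M³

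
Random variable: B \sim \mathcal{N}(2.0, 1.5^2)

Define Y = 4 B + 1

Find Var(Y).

For Y = aB + b: Var(Y) = a² * Var(B)
Var(B) = 1.5^2 = 2.25
Var(Y) = 4² * 2.25 = 16 * 2.25 = 36

36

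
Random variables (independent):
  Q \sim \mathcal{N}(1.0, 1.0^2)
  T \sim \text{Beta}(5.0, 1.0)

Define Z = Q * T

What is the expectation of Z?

For independent RVs: E[XY] = E[X]*E[Y]
E[Q] = 1
E[T] = 0.83333333
E[Z] = 1 * 0.83333333 = 0.83333333

0.83333333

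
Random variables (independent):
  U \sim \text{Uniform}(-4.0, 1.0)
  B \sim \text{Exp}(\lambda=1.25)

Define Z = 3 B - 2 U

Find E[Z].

E[Z] = -2*E[U] + 3*E[B]
E[U] = -1.5
E[B] = 0.8
E[Z] = -2*(-1.5) + 3*0.8 = 5.4

5.4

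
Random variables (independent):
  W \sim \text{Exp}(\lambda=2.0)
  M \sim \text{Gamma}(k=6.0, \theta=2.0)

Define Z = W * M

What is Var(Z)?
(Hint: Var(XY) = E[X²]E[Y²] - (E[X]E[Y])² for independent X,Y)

Var(XY) = E[X²]E[Y²] - (E[X]E[Y])²
E[W] = 0.5, Var(W) = 0.25
E[M] = 12, Var(M) = 24
E[W²] = 0.25 + 0.5² = 0.5
E[M²] = 24 + 12² = 168
Var(Z) = 0.5*168 - (0.5*12)²
= 84 - 36 = 48

48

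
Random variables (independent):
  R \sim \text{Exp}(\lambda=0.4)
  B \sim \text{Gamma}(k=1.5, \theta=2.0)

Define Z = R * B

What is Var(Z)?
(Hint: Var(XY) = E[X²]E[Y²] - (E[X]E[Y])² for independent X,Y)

Var(XY) = E[X²]E[Y²] - (E[X]E[Y])²
E[R] = 2.5, Var(R) = 6.25
E[B] = 3, Var(B) = 6
E[R²] = 6.25 + 2.5² = 12.5
E[B²] = 6 + 3² = 15
Var(Z) = 12.5*15 - (2.5*3)²
= 187.5 - 56.25 = 131.25

131.25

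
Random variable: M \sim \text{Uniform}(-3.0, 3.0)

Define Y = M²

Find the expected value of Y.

Using E[X²] = Var(X) + (E[X])²:
E[M] = 0
Var(M) = (3 + 3)^2/12 = 3
E[M²] = 3 + 0² = 3 + 0 = 3

3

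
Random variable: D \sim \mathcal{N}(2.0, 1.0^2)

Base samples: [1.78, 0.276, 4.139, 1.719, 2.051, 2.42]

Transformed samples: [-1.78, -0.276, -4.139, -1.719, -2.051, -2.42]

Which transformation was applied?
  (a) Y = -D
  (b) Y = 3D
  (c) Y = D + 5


Checking option (a) Y = -D:
  D = 1.78 -> Y = -1.78 ✓
  D = 0.276 -> Y = -0.276 ✓
  D = 4.139 -> Y = -4.139 ✓
All samples match this transformation.

(a) -D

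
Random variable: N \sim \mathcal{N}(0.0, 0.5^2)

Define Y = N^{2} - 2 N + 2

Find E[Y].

E[Y] = 1*E[N²] - 2*E[N] + 2
E[N] = 0
E[N²] = Var(N) + (E[N])² = 0.25 + 0 = 0.25
E[Y] = 1*0.25 - 2*0 + 2 = 2.25

2.25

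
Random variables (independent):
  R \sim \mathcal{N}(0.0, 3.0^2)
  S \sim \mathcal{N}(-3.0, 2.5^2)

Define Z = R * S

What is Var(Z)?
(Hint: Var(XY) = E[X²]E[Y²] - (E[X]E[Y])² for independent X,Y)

Var(XY) = E[X²]E[Y²] - (E[X]E[Y])²
E[R] = 0, Var(R) = 9
E[S] = -3, Var(S) = 6.25
E[R²] = 9 + 0² = 9
E[S²] = 6.25 + (-3)² = 15.25
Var(Z) = 9*15.25 - (0*(-3))²
= 137.25 - 0 = 137.25

137.25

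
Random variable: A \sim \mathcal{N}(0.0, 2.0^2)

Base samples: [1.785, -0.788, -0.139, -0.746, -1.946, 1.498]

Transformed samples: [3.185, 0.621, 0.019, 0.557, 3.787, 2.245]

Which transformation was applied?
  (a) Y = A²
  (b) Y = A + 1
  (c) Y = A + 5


Checking option (a) Y = A²:
  A = 1.785 -> Y = 3.185 ✓
  A = -0.788 -> Y = 0.621 ✓
  A = -0.139 -> Y = 0.019 ✓
All samples match this transformation.

(a) A²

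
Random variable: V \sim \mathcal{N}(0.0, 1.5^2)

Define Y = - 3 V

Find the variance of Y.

For Y = aV + b: Var(Y) = a² * Var(V)
Var(V) = 1.5^2 = 2.25
Var(Y) = (-3)² * 2.25 = 9 * 2.25 = 20.25

20.25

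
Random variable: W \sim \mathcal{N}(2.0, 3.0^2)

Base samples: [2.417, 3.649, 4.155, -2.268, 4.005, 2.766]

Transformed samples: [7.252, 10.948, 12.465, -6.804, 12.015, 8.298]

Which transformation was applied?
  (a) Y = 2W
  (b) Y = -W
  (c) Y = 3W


Checking option (c) Y = 3W:
  W = 2.417 -> Y = 7.252 ✓
  W = 3.649 -> Y = 10.948 ✓
  W = 4.155 -> Y = 12.465 ✓
All samples match this transformation.

(c) 3W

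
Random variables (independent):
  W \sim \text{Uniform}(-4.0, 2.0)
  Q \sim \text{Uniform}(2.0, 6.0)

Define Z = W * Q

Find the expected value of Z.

For independent RVs: E[XY] = E[X]*E[Y]
E[W] = -1
E[Q] = 4
E[Z] = -1 * 4 = -4

-4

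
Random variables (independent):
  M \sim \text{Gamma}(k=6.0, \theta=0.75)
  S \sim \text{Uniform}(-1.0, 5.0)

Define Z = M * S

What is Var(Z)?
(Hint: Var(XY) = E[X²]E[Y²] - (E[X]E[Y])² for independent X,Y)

Var(XY) = E[X²]E[Y²] - (E[X]E[Y])²
E[M] = 4.5, Var(M) = 3.375
E[S] = 2, Var(S) = 3
E[M²] = 3.375 + 4.5² = 23.625
E[S²] = 3 + 2² = 7
Var(Z) = 23.625*7 - (4.5*2)²
= 165.375 - 81 = 84.375

84.375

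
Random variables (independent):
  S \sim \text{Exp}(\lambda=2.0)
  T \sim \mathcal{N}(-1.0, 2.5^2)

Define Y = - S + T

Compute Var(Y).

For independent RVs: Var(aX + bY) = a²Var(X) + b²Var(Y)
Var(S) = 0.25
Var(T) = 6.25
Var(Y) = (-1)²*0.25 + 1²*6.25
= 1*0.25 + 1*6.25 = 6.5

6.5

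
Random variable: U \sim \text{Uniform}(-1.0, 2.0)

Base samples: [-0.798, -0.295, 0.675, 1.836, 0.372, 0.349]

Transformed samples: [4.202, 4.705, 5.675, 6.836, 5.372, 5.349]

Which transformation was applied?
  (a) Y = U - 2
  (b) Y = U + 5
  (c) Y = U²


Checking option (b) Y = U + 5:
  U = -0.798 -> Y = 4.202 ✓
  U = -0.295 -> Y = 4.705 ✓
  U = 0.675 -> Y = 5.675 ✓
All samples match this transformation.

(b) U + 5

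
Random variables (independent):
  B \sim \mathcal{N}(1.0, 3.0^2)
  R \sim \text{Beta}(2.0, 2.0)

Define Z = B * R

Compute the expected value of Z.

For independent RVs: E[XY] = E[X]*E[Y]
E[B] = 1
E[R] = 0.5
E[Z] = 1 * 0.5 = 0.5

0.5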